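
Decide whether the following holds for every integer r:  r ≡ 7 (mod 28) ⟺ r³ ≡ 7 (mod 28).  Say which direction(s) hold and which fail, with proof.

Both directions hold.

[⇒] Suppose r ≡ 7 (mod 28). Write r = 28j + 7. Then (28j + 7)³ = 21952j³ + 16464j² + 4116j + 343 = 28(784j³ + 588j² + 147j + 12) + 7, so r³ ≡ 7 (mod 28).

[⇐] Conversely, suppose r³ ≡ 7 (mod 28). The only residue r in {0, …, 27} with r³ ≡ 7 (mod 28) is r = 7, so r ≡ 7 (mod 28).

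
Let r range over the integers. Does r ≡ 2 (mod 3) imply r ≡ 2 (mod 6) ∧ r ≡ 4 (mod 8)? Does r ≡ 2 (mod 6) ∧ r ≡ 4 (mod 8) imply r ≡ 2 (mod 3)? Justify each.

[⇒] This fails: r = 2 gives 2 ≡ 2 (mod 3) but 2 ≡ 2 (mod 8), so the conjunction on the right does not hold.

[⇐] Conversely, if r ≡ 2 (mod 6) and r ≡ 4 (mod 8), then by the Chinese remainder theorem r ≡ 20 (mod 24). Since 20 ≡ 2 (mod 3) and 3 ∣ 24, we get r ≡ 2 (mod 3).

Not equivalent: only (⇐) holds.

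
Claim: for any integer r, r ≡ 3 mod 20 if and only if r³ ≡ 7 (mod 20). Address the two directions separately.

(→) Suppose r ≡ 3 mod 20. Write r = 20j + 3. Then (20j + 3)³ = 8000j³ + 3600j² + 540j + 27 = 20(400j³ + 180j² + 27j + 1) + 7, so r³ ≡ 7 (mod 20).

(←) Conversely, suppose r³ ≡ 7 (mod 20). The only residue r in {0, …, 19} with r³ ≡ 7 (mod 20) is r = 3, so r ≡ 3 (mod 20).

Both directions hold; the statement is true.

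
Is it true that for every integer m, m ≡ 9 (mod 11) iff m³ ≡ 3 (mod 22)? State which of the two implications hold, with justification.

[⇒] This fails: take m = 20. Then 20 ≡ 9 (mod 11), but 20³ = 8000 ≡ 14 (mod 22), not 3.

[⇐] Conversely, the residues r modulo 22 with r³ ≡ 3 (mod 22) are exactly {9}, and each is ≡ 9 (mod 11).

Only the reverse direction holds.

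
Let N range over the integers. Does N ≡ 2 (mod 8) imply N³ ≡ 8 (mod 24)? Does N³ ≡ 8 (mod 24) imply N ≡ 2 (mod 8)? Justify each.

(→) This fails: take N = 10. Then 10 ≡ 2 (mod 8), but 10³ = 1000 ≡ 16 (mod 24), not 8.

(←) This fails: take N = 8. Then 8³ = 512 ≡ 8 (mod 24), yet 8 ≡ 0 (mod 8), not 2.

Neither direction holds.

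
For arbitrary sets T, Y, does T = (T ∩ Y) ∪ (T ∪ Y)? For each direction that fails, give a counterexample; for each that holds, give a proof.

Only the forward inclusion holds.

Reverse inclusion. This inclusion fails. Take T = ∅, Y = {1}; then 1 ∈ (T ∩ Y) ∪ (T ∪ Y) but 1 ∉ T.

Forward inclusion. Let x ∈ T. Then either x ∈ T and x ∉ Y; or x ∈ T ∩ Y. In each case x ∈ (T ∩ Y) ∪ (T ∪ Y), so T ⊆ (T ∩ Y) ∪ (T ∪ Y).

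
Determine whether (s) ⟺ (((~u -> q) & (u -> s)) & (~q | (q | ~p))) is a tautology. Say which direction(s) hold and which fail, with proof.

[⇒] This fails. Under p = F, u = F, s = T, q = F, the left side is true but the right side is false.

[⇐] This fails. Under p = F, u = F, s = F, q = T, the left side is false but the right side is true.

(⇒) fails and (⇐) fails.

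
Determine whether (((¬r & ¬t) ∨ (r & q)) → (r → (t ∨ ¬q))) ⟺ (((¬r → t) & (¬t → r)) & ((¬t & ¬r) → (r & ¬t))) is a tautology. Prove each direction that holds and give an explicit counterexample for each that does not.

Both directions fail.

(→) This fails. Under t = F, q = F, r = F, the left side is true but the right side is false.

(←) This fails. Under t = F, q = T, r = T, the left side is false but the right side is true.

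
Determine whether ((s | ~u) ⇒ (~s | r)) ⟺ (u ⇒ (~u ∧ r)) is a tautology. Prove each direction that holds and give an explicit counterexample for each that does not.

Neither direction holds.

Forward direction. This fails. Under s = F, u = T, r = F, the left side is true but the right side is false.

Converse. This fails. Under s = T, u = F, r = F, the left side is false but the right side is true.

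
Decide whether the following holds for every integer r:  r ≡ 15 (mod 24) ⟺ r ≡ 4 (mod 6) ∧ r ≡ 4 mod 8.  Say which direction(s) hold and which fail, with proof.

(→) This fails: r = 15 gives 15 ≡ 15 (mod 24) but 15 ≡ 3 (mod 6), so the conjunction on the right does not hold.

(←) This fails: r = 4 satisfies both congruences on the right (4 ≡ 4 mod 6 and 4 ≡ 4 mod 8) yet 4 ≡ 4 (mod 24), not 15.

Both directions fail.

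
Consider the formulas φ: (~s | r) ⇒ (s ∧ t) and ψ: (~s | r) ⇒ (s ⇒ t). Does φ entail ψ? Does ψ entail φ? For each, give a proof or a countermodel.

(⇐) This fails. Under t = F, s = F, r = F, the left side is false but the right side is true.

(⇒) Assume the antecedent. If t is true, (~s | r) ⇒ (s ⇒ t) reduces to true regardless of the other variables. If t is false, the antecedent forces (t = F, s = T, r = F), and (~s | r) ⇒ (s ⇒ t) holds there. Either way (~s | r) ⇒ (s ⇒ t) holds.

Not equivalent: only (⇒) holds.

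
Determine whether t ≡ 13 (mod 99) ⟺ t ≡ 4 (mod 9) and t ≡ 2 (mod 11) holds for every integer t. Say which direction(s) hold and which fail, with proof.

Both directions hold; the statement is true.

(→) Suppose t ≡ 13 (mod 99); write t = 99j + 13. Since 9 ∣ 99, reducing mod 9 gives t ≡ 13 ≡ 4 (mod 9); since 11 ∣ 99, reducing mod 11 gives t ≡ 13 ≡ 2 (mod 11).

(←) Conversely, if t ≡ 4 (mod 9) and t ≡ 2 (mod 11), then by the Chinese remainder theorem t ≡ 13 (mod 99). This is exactly t ≡ 13 (mod 99).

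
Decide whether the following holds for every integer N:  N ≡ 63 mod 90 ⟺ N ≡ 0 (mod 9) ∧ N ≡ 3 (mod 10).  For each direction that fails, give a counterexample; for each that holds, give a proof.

(→) Suppose N ≡ 63 (mod 90); write N = 90j + 63. Since 9 ∣ 90, reducing mod 9 gives N ≡ 63 ≡ 0 (mod 9); since 10 ∣ 90, reducing mod 10 gives N ≡ 63 ≡ 3 (mod 10).

(←) Conversely, if N ≡ 0 (mod 9) and N ≡ 3 (mod 10), then by the Chinese remainder theorem N ≡ 63 (mod 90). This is exactly N ≡ 63 (mod 90).

The biconditional holds.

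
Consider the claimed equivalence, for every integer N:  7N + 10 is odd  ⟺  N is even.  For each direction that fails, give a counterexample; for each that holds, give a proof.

(⇒) fails and (⇐) fails.

(⟹) This fails: N = 5 gives 7N + 10 = 45, which is odd, but 5 is odd, not even.

(⟸) This also fails: N = 0 is even, but 7N + 10 = 10 is even, not odd.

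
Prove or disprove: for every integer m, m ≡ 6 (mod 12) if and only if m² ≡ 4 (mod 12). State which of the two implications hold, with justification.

(⇒) fails and (⇐) fails.

Forward direction. This fails: take m = 6. Then 6 ≡ 6 (mod 12), but 6² = 36 ≡ 0 (mod 12), not 4.

Converse. This fails: take m = 2. Then 2² = 4 ≡ 4 (mod 12), yet 2 ≡ 2 (mod 12), not 6.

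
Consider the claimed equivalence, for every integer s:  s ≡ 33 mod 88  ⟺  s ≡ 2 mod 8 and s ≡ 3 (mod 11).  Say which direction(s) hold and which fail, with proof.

Neither direction holds.

(⟹) This fails: s = 33 gives 33 ≡ 33 (mod 88) but 33 ≡ 1 (mod 8), so the conjunction on the right does not hold.

(⟸) This fails: s = 58 satisfies both congruences on the right (58 ≡ 2 mod 8 and 58 ≡ 3 mod 11) yet 58 ≡ 58 (mod 88), not 33.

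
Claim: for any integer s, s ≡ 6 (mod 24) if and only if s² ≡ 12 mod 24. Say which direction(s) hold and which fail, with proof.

Only the forward implication holds.

Forward direction. Suppose s ≡ 6 (mod 24). Write s = 24j + 6. Then (24j + 6)² = 576j² + 288j + 36 = 24(24j² + 12j + 1) + 12, so s² ≡ 12 (mod 24).

Converse. This fails: take s = 18. Then 18² = 324 ≡ 12 (mod 24), yet 18 ≡ 18 (mod 24), not 6.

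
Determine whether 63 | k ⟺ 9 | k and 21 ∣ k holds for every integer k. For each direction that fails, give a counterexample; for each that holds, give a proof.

(⟹) If 63 ∣ k, write k = 63q. Since 63 = 7·9, k = 9·(7q), so 9 ∣ k; and since 63 = 3·21, k = 21·(3q), so 21 ∣ k.

(⟸) Suppose 9 ∣ k and 21 ∣ k. Any common multiple of 9 and 21 is a multiple of their lcm; here lcm(9, 21) = 9·21/gcd(9, 21) = 189/3 = 63, so 63 ∣ k.

Both directions hold; the statement is true.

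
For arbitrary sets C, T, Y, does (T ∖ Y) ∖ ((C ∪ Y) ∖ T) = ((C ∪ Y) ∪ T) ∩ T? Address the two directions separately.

Only the forward inclusion holds.

(⟸) This inclusion fails. Take C = ∅, T = {1}, Y = {1}; then 1 ∈ ((C ∪ Y) ∪ T) ∩ T but 1 ∉ (T ∖ Y) ∖ ((C ∪ Y) ∖ T).

(⟹) Let x ∈ (T ∖ Y) ∖ ((C ∪ Y) ∖ T). Then either x ∈ T and x ∉ C, Y; or x ∈ C ∩ T and x ∉ Y. In each case x ∈ ((C ∪ Y) ∪ T) ∩ T, so (T ∖ Y) ∖ ((C ∪ Y) ∖ T) ⊆ ((C ∪ Y) ∪ T) ∩ T.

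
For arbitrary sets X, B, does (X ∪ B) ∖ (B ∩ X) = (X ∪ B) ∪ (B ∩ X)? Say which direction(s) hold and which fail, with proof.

(⊆) holds; (⊇) fails.

(⟹) Let x ∈ (X ∪ B) ∖ (B ∩ X). Then either x ∈ X and x ∉ B; or x ∈ B and x ∉ X. In each case x ∈ (X ∪ B) ∪ (B ∩ X), so (X ∪ B) ∖ (B ∩ X) ⊆ (X ∪ B) ∪ (B ∩ X).

(⟸) This inclusion fails. Take X = {1}, B = {1}; then 1 ∈ (X ∪ B) ∪ (B ∩ X) but 1 ∉ (X ∪ B) ∖ (B ∩ X).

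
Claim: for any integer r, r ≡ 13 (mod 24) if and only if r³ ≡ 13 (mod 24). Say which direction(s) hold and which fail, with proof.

(→) Suppose r ≡ 13 (mod 24). Write r = 24j + 13. Then (24j + 13)³ = 13824j³ + 22464j² + 12168j + 2197 = 24(576j³ + 936j² + 507j + 91) + 13, so r³ ≡ 13 (mod 24).

(←) Conversely, suppose r³ ≡ 13 (mod 24). The only residue r in {0, …, 23} with r³ ≡ 13 (mod 24) is r = 13, so r ≡ 13 (mod 24).

Both directions hold.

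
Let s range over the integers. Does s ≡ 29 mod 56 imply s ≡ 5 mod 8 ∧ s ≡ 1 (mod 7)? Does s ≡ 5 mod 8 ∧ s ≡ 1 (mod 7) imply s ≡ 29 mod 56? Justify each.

Both directions hold.

(→) Suppose s ≡ 29 (mod 56); write s = 56j + 29. Since 8 ∣ 56, reducing mod 8 gives s ≡ 29 ≡ 5 (mod 8); since 7 ∣ 56, reducing mod 7 gives s ≡ 29 ≡ 1 (mod 7).

(←) Conversely, if s ≡ 5 (mod 8) and s ≡ 1 (mod 7), then by the Chinese remainder theorem s ≡ 29 (mod 56). This is exactly s ≡ 29 (mod 56).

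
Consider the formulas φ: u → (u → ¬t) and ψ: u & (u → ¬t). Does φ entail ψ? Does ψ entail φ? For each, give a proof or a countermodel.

The forward direction fails; the converse holds.

[⇐] Assume the antecedent. If u is true, the antecedent forces (u = T, t = F), and u → (u → ¬t) holds there. If u is false, the antecedent cannot hold. Either way u → (u → ¬t) holds.

[⇒] This fails. Under u = F, t = F, the left side is true but the right side is false.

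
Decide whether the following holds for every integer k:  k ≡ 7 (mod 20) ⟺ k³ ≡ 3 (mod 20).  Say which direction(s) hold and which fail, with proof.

(←) Suppose k³ ≡ 3 (mod 20). The only residue r in {0, …, 19} with r³ ≡ 3 (mod 20) is r = 7, so k ≡ 7 (mod 20).

(→) Suppose k ≡ 7 (mod 20). Write k = 20j + 7. Then (20j + 7)³ = 8000j³ + 8400j² + 2940j + 343 = 20(400j³ + 420j² + 147j + 17) + 3, so k³ ≡ 3 (mod 20).

Equivalent; both directions hold.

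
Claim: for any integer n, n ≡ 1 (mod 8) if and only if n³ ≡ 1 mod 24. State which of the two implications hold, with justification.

(⇒) fails; (⇐) holds.

(⟹) This fails: take n = 9. Then 9 ≡ 1 (mod 8), but 9³ = 729 ≡ 9 (mod 24), not 1.

(⟸) Conversely, the residues r modulo 24 with r³ ≡ 1 (mod 24) are exactly {1}, and each is ≡ 1 (mod 8).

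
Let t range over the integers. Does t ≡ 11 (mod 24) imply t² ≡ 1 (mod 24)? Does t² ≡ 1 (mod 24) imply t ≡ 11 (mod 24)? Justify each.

Only the forward implication holds.

(⟹) Suppose t ≡ 11 (mod 24). Write t = 24j + 11. Then (24j + 11)² = 576j² + 528j + 121 = 24(24j² + 22j + 5) + 1, so t² ≡ 1 (mod 24).

(⟸) This fails: take t = 1. Then 1² = 1 ≡ 1 (mod 24), yet 1 ≡ 1 (mod 24), not 11.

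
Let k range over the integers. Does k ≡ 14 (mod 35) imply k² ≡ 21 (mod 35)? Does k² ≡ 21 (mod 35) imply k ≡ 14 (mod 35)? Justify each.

(←) This fails: take k = 21. Then 21² = 441 ≡ 21 (mod 35), yet 21 ≡ 21 (mod 35), not 14.

(→) Suppose k ≡ 14 (mod 35). Write k = 35j + 14. Then (35j + 14)² = 1225j² + 980j + 196 = 35(35j² + 28j + 5) + 21, so k² ≡ 21 (mod 35).

(⇒) holds; (⇐) fails.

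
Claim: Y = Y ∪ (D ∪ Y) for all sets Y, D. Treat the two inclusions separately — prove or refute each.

(⟹) Let x ∈ Y. Then either x ∈ Y and x ∉ D; or x ∈ Y ∩ D. In each case x ∈ Y ∪ (D ∪ Y), so Y ⊆ Y ∪ (D ∪ Y).

(⟸) This inclusion fails. Take Y = ∅, D = {1}; then 1 ∈ Y ∪ (D ∪ Y) but 1 ∉ Y.

The sets are not equal: only the forward inclusion holds.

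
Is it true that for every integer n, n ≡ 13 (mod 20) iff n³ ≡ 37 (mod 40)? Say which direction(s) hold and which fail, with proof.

(⟹) This fails: take n = 33. Then 33 ≡ 13 (mod 20), but 33³ = 35937 ≡ 17 (mod 40), not 37.

(⟸) Conversely, the residues r modulo 40 with r³ ≡ 37 (mod 40) are exactly {13}, and each is ≡ 13 (mod 20).

Only the converse holds.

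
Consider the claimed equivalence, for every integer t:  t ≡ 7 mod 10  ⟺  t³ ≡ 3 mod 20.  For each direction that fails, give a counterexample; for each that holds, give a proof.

Only the reverse direction holds.

[⇐] The residues r modulo 20 with r³ ≡ 3 (mod 20) are exactly {7}, and each is ≡ 7 (mod 10).

[⇒] This fails: take t = 17. Then 17 ≡ 7 (mod 10), but 17³ = 4913 ≡ 13 (mod 20), not 3.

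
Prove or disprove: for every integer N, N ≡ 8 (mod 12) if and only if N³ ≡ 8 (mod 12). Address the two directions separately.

Only the forward direction holds.

[⇒] Suppose N ≡ 8 (mod 12). Write N = 12j + 8. Then (12j + 8)³ = 1728j³ + 3456j² + 2304j + 512 = 12(144j³ + 288j² + 192j + 42) + 8, so N³ ≡ 8 (mod 12).

[⇐] This fails: take N = 2. Then 2³ = 8 ≡ 8 (mod 12), yet 2 ≡ 2 (mod 12), not 8.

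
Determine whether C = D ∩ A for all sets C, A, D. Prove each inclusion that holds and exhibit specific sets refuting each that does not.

Neither inclusion holds.

(⟹) This inclusion fails. Take C = {1}, A = ∅, D = ∅; then 1 ∈ C but 1 ∉ D ∩ A.

(⟸) This inclusion fails. Take C = ∅, A = {1}, D = {1}; then 1 ∈ D ∩ A but 1 ∉ C.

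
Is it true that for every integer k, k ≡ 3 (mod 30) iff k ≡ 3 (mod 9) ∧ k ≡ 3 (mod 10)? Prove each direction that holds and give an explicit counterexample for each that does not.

[⇐] If k ≡ 3 (mod 9) and k ≡ 3 (mod 10), then by the Chinese remainder theorem k ≡ 3 (mod 90). Since 3 ≡ 3 (mod 30) and 30 ∣ 90, we get k ≡ 3 (mod 30).

[⇒] This fails: k = 33 gives 33 ≡ 3 (mod 30) but 33 ≡ 6 (mod 9), so the conjunction on the right does not hold.

Only the reverse direction holds.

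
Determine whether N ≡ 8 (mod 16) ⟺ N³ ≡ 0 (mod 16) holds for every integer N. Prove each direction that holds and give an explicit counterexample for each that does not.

(←) This fails: take N = 0. Then 0³ = 0 ≡ 0 (mod 16), yet 0 ≡ 0 (mod 16), not 8.

(→) Suppose N ≡ 8 (mod 16). Write N = 16j + 8. Then (16j + 8)³ = 4096j³ + 6144j² + 3072j + 512 = 16(256j³ + 384j² + 192j + 32) + 0, so N³ ≡ 0 (mod 16).

The forward direction holds; the converse fails.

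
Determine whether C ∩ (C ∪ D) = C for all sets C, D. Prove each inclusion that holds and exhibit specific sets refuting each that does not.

Both inclusions hold; the sets are equal.

(⊆) Let x ∈ C ∩ (C ∪ D). Then either x ∈ C and x ∉ D; or x ∈ C ∩ D. In each case x ∈ C, so C ∩ (C ∪ D) ⊆ C.

(⊇) Let x ∈ C. Then either x ∈ C and x ∉ D; or x ∈ C ∩ D. In each case x ∈ C ∩ (C ∪ D), so C ⊆ C ∩ (C ∪ D).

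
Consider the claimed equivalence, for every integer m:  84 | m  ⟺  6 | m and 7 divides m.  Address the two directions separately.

(⟹) If 84 ∣ m, write m = 84q. Since 84 = 14·6, m = 6·(14q), so 6 ∣ m; and since 84 = 12·7, m = 7·(12q), so 7 ∣ m.

(⟸) This fails: take m = 42. Both 6 ∣ 42 and 7 ∣ 42, yet 42 is not a multiple of 84 (since 42 = 0·84 + 42), so 84 ∤ 42.

The forward direction holds; the converse fails.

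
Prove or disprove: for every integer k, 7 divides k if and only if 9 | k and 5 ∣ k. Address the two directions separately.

[⇒] This fails: take k = 7. Certainly 7 ∣ 7, but 9 ∤ 7.

[⇐] This fails: take k = 45. Both 9 ∣ 45 and 5 ∣ 45, yet 45 is not a multiple of 7 (since 45 = 6·7 + 3), so 7 ∤ 45.

Both directions fail.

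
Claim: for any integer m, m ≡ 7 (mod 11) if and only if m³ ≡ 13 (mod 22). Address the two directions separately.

The forward direction fails; the converse holds.

Forward direction. This fails: take m = 18. Then 18 ≡ 7 (mod 11), but 18³ = 5832 ≡ 2 (mod 22), not 13.

Converse. The residues r modulo 22 with r³ ≡ 13 (mod 22) are exactly {7}, and each is ≡ 7 (mod 11).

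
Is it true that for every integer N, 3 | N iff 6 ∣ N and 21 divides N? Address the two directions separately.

Only the reverse direction holds.

[⇒] This fails: take N = 3. Certainly 3 ∣ 3, but 6 ∤ 3.

[⇐] Suppose 6 ∣ N and 21 ∣ N. Any common multiple of 6 and 21 is a multiple of their lcm; here lcm(6, 21) = 6·21/gcd(6, 21) = 126/3 = 42, so 42 ∣ N. Since 3 ∣ 42, it follows that 3 ∣ N.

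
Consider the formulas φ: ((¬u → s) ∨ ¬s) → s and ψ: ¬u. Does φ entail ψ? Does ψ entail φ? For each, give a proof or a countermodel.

Both directions fail.

[⇒] This fails. Under s = T, u = T, the left side is true but the right side is false.

[⇐] This fails. Under s = F, u = F, the left side is false but the right side is true.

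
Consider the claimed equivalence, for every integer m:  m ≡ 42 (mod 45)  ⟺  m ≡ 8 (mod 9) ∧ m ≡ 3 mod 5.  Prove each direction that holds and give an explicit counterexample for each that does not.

(⇒) This fails: m = 42 gives 42 ≡ 42 (mod 45) but 42 ≡ 6 (mod 9), so the conjunction on the right does not hold.

(⇐) This fails: m = 8 satisfies both congruences on the right (8 ≡ 8 mod 9 and 8 ≡ 3 mod 5) yet 8 ≡ 8 (mod 45), not 42.

Both directions fail.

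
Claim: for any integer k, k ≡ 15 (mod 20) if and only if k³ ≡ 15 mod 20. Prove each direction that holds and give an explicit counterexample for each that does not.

Both directions hold.

(⟹) Suppose k ≡ 15 (mod 20). Write k = 20j + 15. Then (20j + 15)³ = 8000j³ + 18000j² + 13500j + 3375 = 20(400j³ + 900j² + 675j + 168) + 15, so k³ ≡ 15 (mod 20).

(⟸) Conversely, suppose k³ ≡ 15 (mod 20). The only residue r in {0, …, 19} with r³ ≡ 15 (mod 20) is r = 15, so k ≡ 15 (mod 20).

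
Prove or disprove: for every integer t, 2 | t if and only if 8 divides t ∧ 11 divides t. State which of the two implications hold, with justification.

The forward direction fails; the converse holds.

(⟹) This fails: take t = 2. Certainly 2 ∣ 2, but 8 ∤ 2.

(⟸) Suppose 8 ∣ t and 11 ∣ t. Any common multiple of 8 and 11 is a multiple of their lcm; here gcd(8, 11) = 1, so lcm(8, 11) = 8·11 = 88, so 88 ∣ t. Since 2 ∣ 88, it follows that 2 ∣ t.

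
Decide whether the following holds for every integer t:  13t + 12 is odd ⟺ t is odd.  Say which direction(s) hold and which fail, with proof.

[⇒] Suppose 13t + 12 is odd. Since 13 is odd, 13t and t have the same parity, so 13t + 12 ≡ t + 12 (mod 2). As 12 is even, 13t + 12 is odd exactly when t is odd. Thus t is odd.

[⇐] Conversely, suppose t is odd; write t = 2j + 1. Then 13t + 12 = 13·(2j + 1) + 12 = 2·13j + 25, which is odd.

Both directions hold; the statement is true.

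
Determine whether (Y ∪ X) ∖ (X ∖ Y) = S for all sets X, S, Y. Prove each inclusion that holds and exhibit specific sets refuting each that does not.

(⊆) This inclusion fails. Take X = ∅, S = ∅, Y = {1}; then 1 ∈ (Y ∪ X) ∖ (X ∖ Y) but 1 ∉ S.

(⊇) This inclusion fails. Take X = ∅, S = {1}, Y = ∅; then 1 ∈ S but 1 ∉ (Y ∪ X) ∖ (X ∖ Y).

(⊆) fails and (⊇) fails.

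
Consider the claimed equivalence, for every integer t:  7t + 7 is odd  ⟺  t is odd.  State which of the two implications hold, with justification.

(⇒) fails and (⇐) fails.

(⇒) This fails: t = 4 gives 7t + 7 = 35, which is odd, but 4 is even, not odd.

(⇐) This also fails: t = 5 is odd, but 7t + 7 = 42 is even, not odd.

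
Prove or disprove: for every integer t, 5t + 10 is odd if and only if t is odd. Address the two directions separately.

(⟹) Suppose 5t + 10 is odd. Since 5 is odd, 5t and t have the same parity, so 5t + 10 ≡ t + 10 (mod 2). As 10 is even, 5t + 10 is odd exactly when t is odd. Thus t is odd.

(⟸) Conversely, suppose t is odd; write t = 2j + 1. Then 5t + 10 = 5·(2j + 1) + 10 = 2·5j + 15, which is odd.

Equivalent; both directions hold.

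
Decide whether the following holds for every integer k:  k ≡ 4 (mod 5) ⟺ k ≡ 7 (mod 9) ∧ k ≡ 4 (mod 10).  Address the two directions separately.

(⇒) fails; (⇐) holds.

[⇒] This fails: k = 64 gives 64 ≡ 4 (mod 5) but 64 ≡ 1 (mod 9), so the conjunction on the right does not hold.

[⇐] Conversely, if k ≡ 7 (mod 9) and k ≡ 4 (mod 10), then by the Chinese remainder theorem k ≡ 34 (mod 90). Since 34 ≡ 4 (mod 5) and 5 ∣ 90, we get k ≡ 4 (mod 5).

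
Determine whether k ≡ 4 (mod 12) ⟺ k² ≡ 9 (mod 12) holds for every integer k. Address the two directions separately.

(→) This fails: take k = 4. Then 4 ≡ 4 (mod 12), but 4² = 16 ≡ 4 (mod 12), not 9.

(←) This fails: take k = 3. Then 3² = 9 ≡ 9 (mod 12), yet 3 ≡ 3 (mod 12), not 4.

Neither direction holds.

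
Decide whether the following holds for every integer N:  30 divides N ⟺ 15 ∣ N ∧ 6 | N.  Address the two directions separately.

Both directions hold; the statement is true.

(⇒) If 30 ∣ N, write N = 30q. Since 30 = 2·15, N = 15·(2q), so 15 ∣ N; and since 30 = 5·6, N = 6·(5q), so 6 ∣ N.

(⇐) Suppose 15 ∣ N and 6 ∣ N. Any common multiple of 15 and 6 is a multiple of their lcm; here lcm(15, 6) = 15·6/gcd(15, 6) = 90/3 = 30, so 30 ∣ N.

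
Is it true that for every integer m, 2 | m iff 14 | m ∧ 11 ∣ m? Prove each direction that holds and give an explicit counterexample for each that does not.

(←) Suppose 14 ∣ m and 11 ∣ m. Any common multiple of 14 and 11 is a multiple of their lcm; here gcd(14, 11) = 1, so lcm(14, 11) = 14·11 = 154, so 154 ∣ m. Since 2 ∣ 154, it follows that 2 ∣ m.

(→) This fails: take m = 2. Certainly 2 ∣ 2, but 14 ∤ 2.

Not equivalent: only (⇐) holds.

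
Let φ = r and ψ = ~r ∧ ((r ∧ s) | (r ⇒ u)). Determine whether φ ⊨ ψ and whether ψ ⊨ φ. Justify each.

(→) This fails. Under r = T, u = F, s = F, the left side is true but the right side is false.

(←) This fails. Under r = F, u = F, s = F, the left side is false but the right side is true.

Neither implication holds.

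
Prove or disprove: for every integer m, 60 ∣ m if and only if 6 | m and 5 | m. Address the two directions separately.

(⇐) This fails: take m = 30. Both 6 ∣ 30 and 5 ∣ 30, yet 30 is not a multiple of 60 (since 30 = 0·60 + 30), so 60 ∤ 30.

(⇒) If 60 ∣ m, write m = 60q. Since 60 = 10·6, m = 6·(10q), so 6 ∣ m; and since 60 = 12·5, m = 5·(12q), so 5 ∣ m.

(⇒) holds; (⇐) fails.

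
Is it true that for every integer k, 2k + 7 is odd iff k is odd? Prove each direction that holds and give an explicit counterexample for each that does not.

Converse. Suppose k is odd. Since 2 is even, 2k is even for every k, so 2k + 7 has the same parity as 7, which is odd. Hence 2k + 7 is odd.

Forward direction. This fails: take k = 6. Then 2k + 7 = 19, which is odd, yet k = 6 is even, not odd.

Not equivalent: only (⇐) holds.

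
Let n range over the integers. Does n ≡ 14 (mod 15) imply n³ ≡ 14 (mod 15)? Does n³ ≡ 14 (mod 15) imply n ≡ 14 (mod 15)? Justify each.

Equivalent; both directions hold.

(⟹) Suppose n ≡ 14 (mod 15). Write n = 15j + 14. Then (15j + 14)³ = 3375j³ + 9450j² + 8820j + 2744 = 15(225j³ + 630j² + 588j + 182) + 14, so n³ ≡ 14 (mod 15).

(⟸) Conversely, suppose n³ ≡ 14 (mod 15). The only residue r in {0, …, 14} with r³ ≡ 14 (mod 15) is r = 14, so n ≡ 14 (mod 15).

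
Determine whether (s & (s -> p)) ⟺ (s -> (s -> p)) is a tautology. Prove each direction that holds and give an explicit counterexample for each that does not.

Not equivalent: only (⇒) holds.

(→) Assume the antecedent. If s is true, the antecedent forces (s = T, p = T), and s -> (s -> p) holds there. If s is false, the antecedent cannot hold. Either way s -> (s -> p) holds.

(←) This fails. Under s = F, p = F, the left side is false but the right side is true.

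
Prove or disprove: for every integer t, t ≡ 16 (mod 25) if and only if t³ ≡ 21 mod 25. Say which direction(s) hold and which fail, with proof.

(→) Suppose t ≡ 16 (mod 25). Write t = 25j + 16. Then (25j + 16)³ = 15625j³ + 30000j² + 19200j + 4096 = 25(625j³ + 1200j² + 768j + 163) + 21, so t³ ≡ 21 (mod 25).

(←) Conversely, suppose t³ ≡ 21 (mod 25). The only residue r in {0, …, 24} with r³ ≡ 21 (mod 25) is r = 16, so t ≡ 16 (mod 25).

Both implications hold.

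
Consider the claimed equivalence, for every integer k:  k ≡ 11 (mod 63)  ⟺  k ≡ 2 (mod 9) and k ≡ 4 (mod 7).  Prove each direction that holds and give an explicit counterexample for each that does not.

Equivalent; both directions hold.

(⟹) Suppose k ≡ 11 (mod 63); write k = 63j + 11. Since 9 ∣ 63, reducing mod 9 gives k ≡ 11 ≡ 2 (mod 9); since 7 ∣ 63, reducing mod 7 gives k ≡ 11 ≡ 4 (mod 7).

(⟸) Conversely, if k ≡ 2 (mod 9) and k ≡ 4 (mod 7), then by the Chinese remainder theorem k ≡ 11 (mod 63). This is exactly k ≡ 11 (mod 63).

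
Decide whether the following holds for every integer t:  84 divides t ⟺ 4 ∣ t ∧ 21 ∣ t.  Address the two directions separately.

Both directions hold; the statement is true.

(→) If 84 ∣ t, write t = 84q. Since 84 = 21·4, t = 4·(21q), so 4 ∣ t; and since 84 = 4·21, t = 21·(4q), so 21 ∣ t.

(←) Suppose 4 ∣ t and 21 ∣ t. Any common multiple of 4 and 21 is a multiple of their lcm; here gcd(4, 21) = 1, so lcm(4, 21) = 4·21 = 84, so 84 ∣ t.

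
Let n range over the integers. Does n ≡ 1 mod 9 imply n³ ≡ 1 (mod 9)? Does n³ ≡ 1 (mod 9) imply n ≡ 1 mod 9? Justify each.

Not equivalent: only (⇒) holds.

(←) This fails: take n = 4. Then 4³ = 64 ≡ 1 (mod 9), yet 4 ≡ 4 (mod 9), not 1.

(→) Suppose n ≡ 1 mod 9. Write n = 9j + 1. Then (9j + 1)³ = 729j³ + 243j² + 27j + 1 = 9(81j³ + 27j² + 3j) + 1, so n³ ≡ 1 (mod 9).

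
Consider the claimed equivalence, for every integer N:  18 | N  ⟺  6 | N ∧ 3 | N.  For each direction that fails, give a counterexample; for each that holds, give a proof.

Only the forward implication holds.

(⟹) If 18 ∣ N, write N = 18q. Since 18 = 3·6, N = 6·(3q), so 6 ∣ N; and since 18 = 6·3, N = 3·(6q), so 3 ∣ N.

(⟸) This fails: take N = 6. Both 6 ∣ 6 and 3 ∣ 6, yet 6 is not a multiple of 18 (since 6 = 0·18 + 6), so 18 ∤ 6.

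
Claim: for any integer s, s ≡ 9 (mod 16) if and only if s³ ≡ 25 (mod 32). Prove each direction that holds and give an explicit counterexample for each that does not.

(⇒) fails; (⇐) holds.

(→) This fails: take s = 25. Then 25 ≡ 9 (mod 16), but 25³ = 15625 ≡ 9 (mod 32), not 25.

(←) Conversely, the residues r modulo 32 with r³ ≡ 25 (mod 32) are exactly {9}, and each is ≡ 9 (mod 16).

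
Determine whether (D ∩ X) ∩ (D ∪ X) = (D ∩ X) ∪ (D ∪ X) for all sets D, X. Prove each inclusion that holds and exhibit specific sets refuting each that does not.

(⊆) Let x ∈ (D ∩ X) ∩ (D ∪ X). Then x ∈ D ∩ X, from which x ∈ (D ∩ X) ∪ (D ∪ X).

(⊇) This inclusion fails. Take D = {1}, X = ∅; then 1 ∈ (D ∩ X) ∪ (D ∪ X) but 1 ∉ (D ∩ X) ∩ (D ∪ X).

(⊆) holds; (⊇) fails.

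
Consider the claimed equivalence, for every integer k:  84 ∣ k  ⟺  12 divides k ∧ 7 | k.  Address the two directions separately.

Equivalent; both directions hold.

(⇒) If 84 ∣ k, write k = 84q. Since 84 = 7·12, k = 12·(7q), so 12 ∣ k; and since 84 = 12·7, k = 7·(12q), so 7 ∣ k.

(⇐) Suppose 12 ∣ k and 7 ∣ k. Any common multiple of 12 and 7 is a multiple of their lcm; here gcd(12, 7) = 1, so lcm(12, 7) = 12·7 = 84, so 84 ∣ k.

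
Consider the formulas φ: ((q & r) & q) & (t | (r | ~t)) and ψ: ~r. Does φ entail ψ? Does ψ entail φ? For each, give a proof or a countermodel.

Neither direction holds.

(→) This fails. Under t = F, q = T, r = T, the left side is true but the right side is false.

(←) This fails. Under t = F, q = F, r = F, the left side is false but the right side is true.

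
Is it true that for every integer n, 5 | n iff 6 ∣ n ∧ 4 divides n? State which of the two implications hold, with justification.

(⇒) fails and (⇐) fails.

Forward direction. This fails: take n = 5. Certainly 5 ∣ 5, but 6 ∤ 5.

Converse. This fails: take n = 12. Both 6 ∣ 12 and 4 ∣ 12, yet 12 is not a multiple of 5 (since 12 = 2·5 + 2), so 5 ∤ 12.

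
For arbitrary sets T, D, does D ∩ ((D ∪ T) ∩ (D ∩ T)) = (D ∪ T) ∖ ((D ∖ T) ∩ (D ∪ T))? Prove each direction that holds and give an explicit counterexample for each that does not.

The sets are not equal: only the forward inclusion holds.

(⟹) Let x ∈ D ∩ ((D ∪ T) ∩ (D ∩ T)). Then x ∈ T ∩ D, from which x ∈ (D ∪ T) ∖ ((D ∖ T) ∩ (D ∪ T)).

(⟸) This inclusion fails. Take T = {1}, D = ∅; then 1 ∈ (D ∪ T) ∖ ((D ∖ T) ∩ (D ∪ T)) but 1 ∉ D ∩ ((D ∪ T) ∩ (D ∩ T)).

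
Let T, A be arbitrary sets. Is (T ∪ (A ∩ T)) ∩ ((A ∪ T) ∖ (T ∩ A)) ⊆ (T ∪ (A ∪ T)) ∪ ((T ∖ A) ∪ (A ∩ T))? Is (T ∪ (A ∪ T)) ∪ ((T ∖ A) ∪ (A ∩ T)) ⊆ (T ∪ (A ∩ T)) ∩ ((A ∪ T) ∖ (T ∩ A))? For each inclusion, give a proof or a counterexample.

Only the forward inclusion holds.

(⊇) This inclusion fails. Take T = ∅, A = {1}; then 1 ∈ (T ∪ (A ∪ T)) ∪ ((T ∖ A) ∪ (A ∩ T)) but 1 ∉ (T ∪ (A ∩ T)) ∩ ((A ∪ T) ∖ (T ∩ A)).

(⊆) Let x ∈ (T ∪ (A ∩ T)) ∩ ((A ∪ T) ∖ (T ∩ A)). Then x ∈ T and x ∉ A, from which x ∈ (T ∪ (A ∪ T)) ∪ ((T ∖ A) ∪ (A ∩ T)).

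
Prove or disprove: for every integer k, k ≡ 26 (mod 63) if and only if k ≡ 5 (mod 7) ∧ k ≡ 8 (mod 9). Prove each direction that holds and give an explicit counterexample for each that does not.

[⇒] Suppose k ≡ 26 (mod 63); write k = 63j + 26. Since 7 ∣ 63, reducing mod 7 gives k ≡ 26 ≡ 5 (mod 7); since 9 ∣ 63, reducing mod 9 gives k ≡ 26 ≡ 8 (mod 9).

[⇐] Conversely, if k ≡ 5 (mod 7) and k ≡ 8 (mod 9), then by the Chinese remainder theorem k ≡ 26 (mod 63). This is exactly k ≡ 26 (mod 63).

Both directions hold; the statement is true.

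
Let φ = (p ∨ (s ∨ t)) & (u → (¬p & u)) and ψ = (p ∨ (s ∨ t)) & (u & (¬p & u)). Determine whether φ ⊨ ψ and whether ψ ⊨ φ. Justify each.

(⇒) This fails. Under t = T, s = F, u = F, p = F, the left side is true but the right side is false.

(⇐) Assume the antecedent. If t is true, the antecedent forces (t = T, s = F, u = T, p = F) or (t = T, s = T, u = T, p = F), and (p ∨ (s ∨ t)) & (u → (¬p & u)) holds there. If t is false, the antecedent forces (t = F, s = T, u = T, p = F), and (p ∨ (s ∨ t)) & (u → (¬p & u)) holds there. Either way (p ∨ (s ∨ t)) & (u → (¬p & u)) holds.

Only the reverse direction holds.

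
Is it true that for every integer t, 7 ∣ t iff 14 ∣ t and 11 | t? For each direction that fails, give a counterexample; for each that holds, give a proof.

Not equivalent: only (⇐) holds.

(→) This fails: take t = 7. Certainly 7 ∣ 7, but 14 ∤ 7.

(←) Suppose 14 ∣ t and 11 ∣ t. Any common multiple of 14 and 11 is a multiple of their lcm; here gcd(14, 11) = 1, so lcm(14, 11) = 14·11 = 154, so 154 ∣ t. Since 7 ∣ 154, it follows that 7 ∣ t.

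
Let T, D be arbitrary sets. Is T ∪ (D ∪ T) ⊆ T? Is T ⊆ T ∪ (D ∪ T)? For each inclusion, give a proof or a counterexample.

(⊇) Let x ∈ T. Then either x ∈ T and x ∉ D; or x ∈ T ∩ D. In each case x ∈ T ∪ (D ∪ T), so T ⊆ T ∪ (D ∪ T).

(⊆) This inclusion fails. Take T = ∅, D = {1}; then 1 ∈ T ∪ (D ∪ T) but 1 ∉ T.

The sets are not equal: only the reverse inclusion holds.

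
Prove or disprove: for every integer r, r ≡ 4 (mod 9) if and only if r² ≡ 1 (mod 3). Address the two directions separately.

Converse. This fails: take r = 1. Then 1² = 1 ≡ 1 (mod 3), yet 1 ≡ 1 (mod 9), not 4.

Forward direction. Suppose r ≡ 4 (mod 9). Then r² ≡ 4² = 16 (mod 9), and since 3 ∣ 9, also r² ≡ 1 (mod 3).

Only the forward implication holds.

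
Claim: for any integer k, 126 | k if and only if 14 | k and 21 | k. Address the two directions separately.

(⇒) holds; (⇐) fails.

(⇐) This fails: take k = 42. Both 14 ∣ 42 and 21 ∣ 42, yet 42 is not a multiple of 126 (since 42 = 0·126 + 42), so 126 ∤ 42.

(⇒) If 126 ∣ k, write k = 126q. Since 126 = 9·14, k = 14·(9q), so 14 ∣ k; and since 126 = 6·21, k = 21·(6q), so 21 ∣ k.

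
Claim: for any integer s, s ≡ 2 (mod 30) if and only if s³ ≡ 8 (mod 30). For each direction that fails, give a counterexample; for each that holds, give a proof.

[⇒] Suppose s ≡ 2 (mod 30). Write s = 30j + 2. Then (30j + 2)³ = 27000j³ + 5400j² + 360j + 8 = 30(900j³ + 180j² + 12j) + 8, so s³ ≡ 8 (mod 30).

[⇐] Conversely, suppose s³ ≡ 8 (mod 30). The only residue r in {0, …, 29} with r³ ≡ 8 (mod 30) is r = 2, so s ≡ 2 (mod 30).

Both implications hold.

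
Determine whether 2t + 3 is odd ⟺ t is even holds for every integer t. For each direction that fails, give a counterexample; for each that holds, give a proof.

Not equivalent: only (⇐) holds.

[⇒] This fails: take t = 7. Then 2t + 3 = 17, which is odd, yet t = 7 is odd, not even.

[⇐] Suppose t is even. Since 2 is even, 2t is even for every t, so 2t + 3 has the same parity as 3, which is odd. Hence 2t + 3 is odd.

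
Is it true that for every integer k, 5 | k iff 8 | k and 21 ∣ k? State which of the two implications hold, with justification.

Forward direction. This fails: take k = 5. Certainly 5 ∣ 5, but 8 ∤ 5.

Converse. This fails: take k = 168. Both 8 ∣ 168 and 21 ∣ 168, yet 168 is not a multiple of 5 (since 168 = 33·5 + 3), so 5 ∤ 168.

Both directions fail.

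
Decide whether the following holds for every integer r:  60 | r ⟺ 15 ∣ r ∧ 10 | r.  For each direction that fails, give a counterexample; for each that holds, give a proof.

(⇒) holds; (⇐) fails.

[⇒] If 60 ∣ r, write r = 60q. Since 60 = 4·15, r = 15·(4q), so 15 ∣ r; and since 60 = 6·10, r = 10·(6q), so 10 ∣ r.

[⇐] This fails: take r = 30. Both 15 ∣ 30 and 10 ∣ 30, yet 30 is not a multiple of 60 (since 30 = 0·60 + 30), so 60 ∤ 30.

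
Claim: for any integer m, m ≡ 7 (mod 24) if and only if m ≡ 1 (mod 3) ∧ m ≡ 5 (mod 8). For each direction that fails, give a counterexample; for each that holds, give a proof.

(⇒) This fails: m = 7 gives 7 ≡ 7 (mod 24) but 7 ≡ 7 (mod 8), so the conjunction on the right does not hold.

(⇐) This fails: m = 13 satisfies both congruences on the right (13 ≡ 1 mod 3 and 13 ≡ 5 mod 8) yet 13 ≡ 13 (mod 24), not 7.

(⇒) fails and (⇐) fails.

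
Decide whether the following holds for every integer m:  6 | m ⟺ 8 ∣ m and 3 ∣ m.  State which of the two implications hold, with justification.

(⇒) fails; (⇐) holds.

(⇒) This fails: take m = 6. Certainly 6 ∣ 6, but 8 ∤ 6.

(⇐) Suppose 8 ∣ m and 3 ∣ m. Any common multiple of 8 and 3 is a multiple of their lcm; here gcd(8, 3) = 1, so lcm(8, 3) = 8·3 = 24, so 24 ∣ m. Since 6 ∣ 24, it follows that 6 ∣ m.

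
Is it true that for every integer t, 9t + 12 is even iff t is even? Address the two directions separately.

(→) Suppose 9t + 12 is even. Since 9 is odd, 9t and t have the same parity, so 9t + 12 ≡ t + 12 (mod 2). As 12 is even, 9t + 12 is even exactly when t is even. Thus t is even.

(←) Conversely, suppose t is even; write t = 2j. Then 9t + 12 = 9·(2j) + 12 = 2·9j + 12, which is even.

Both implications hold.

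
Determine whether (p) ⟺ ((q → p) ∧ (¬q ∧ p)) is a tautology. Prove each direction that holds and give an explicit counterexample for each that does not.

Only the reverse direction holds.

[⇒] This fails. Under p = T, q = T, the left side is true but the right side is false.

[⇐] Assume the antecedent. If p is true, p reduces to true regardless of the other variables. If p is false, the antecedent cannot hold. Either way p holds.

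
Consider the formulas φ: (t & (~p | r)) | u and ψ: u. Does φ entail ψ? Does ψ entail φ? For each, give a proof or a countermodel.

(⇒) fails; (⇐) holds.

(←) Assume the antecedent. If u is true, (t & (~p | r)) | u reduces to true regardless of the other variables. If u is false, the antecedent cannot hold. Either way (t & (~p | r)) | u holds.

(→) This fails. Under p = F, t = T, u = F, r = F, the left side is true but the right side is false.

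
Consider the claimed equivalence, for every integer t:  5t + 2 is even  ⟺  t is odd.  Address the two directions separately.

Neither direction holds.

(⟹) This fails: t = 6 gives 5t + 2 = 32, which is even, but 6 is even, not odd.

(⟸) This also fails: t = 1 is odd, but 5t + 2 = 7 is odd, not even.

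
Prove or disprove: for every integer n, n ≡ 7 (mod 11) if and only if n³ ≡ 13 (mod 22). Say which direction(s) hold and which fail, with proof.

Converse. The residues r modulo 22 with r³ ≡ 13 (mod 22) are exactly {7}, and each is ≡ 7 (mod 11).

Forward direction. This fails: take n = 18. Then 18 ≡ 7 (mod 11), but 18³ = 5832 ≡ 2 (mod 22), not 13.

Not equivalent: only (⇐) holds.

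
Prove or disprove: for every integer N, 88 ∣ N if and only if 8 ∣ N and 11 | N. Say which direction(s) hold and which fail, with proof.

[⇒] If 88 ∣ N, write N = 88q. Since 88 = 11·8, N = 8·(11q), so 8 ∣ N; and since 88 = 8·11, N = 11·(8q), so 11 ∣ N.

[⇐] Suppose 8 ∣ N and 11 ∣ N. Any common multiple of 8 and 11 is a multiple of their lcm; here gcd(8, 11) = 1, so lcm(8, 11) = 8·11 = 88, so 88 ∣ N.

Both directions hold.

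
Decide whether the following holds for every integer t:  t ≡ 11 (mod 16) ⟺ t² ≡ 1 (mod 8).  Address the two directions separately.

(⇒) Suppose t ≡ 11 (mod 16). Then t² ≡ 11² = 121 (mod 16), and since 8 ∣ 16, also t² ≡ 1 (mod 8).

(⇐) This fails: take t = 1. Then 1² = 1 ≡ 1 (mod 8), yet 1 ≡ 1 (mod 16), not 11.

Only the forward implication holds.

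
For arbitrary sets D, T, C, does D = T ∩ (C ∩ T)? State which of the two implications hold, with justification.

Neither inclusion holds.

(⟹) This inclusion fails. Take D = {1}, T = ∅, C = ∅; then 1 ∈ D but 1 ∉ T ∩ (C ∩ T).

(⟸) This inclusion fails. Take D = ∅, T = {1}, C = {1}; then 1 ∈ T ∩ (C ∩ T) but 1 ∉ D.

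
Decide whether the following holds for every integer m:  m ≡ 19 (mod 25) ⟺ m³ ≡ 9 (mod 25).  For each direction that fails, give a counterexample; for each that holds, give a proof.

(⇐) Suppose m³ ≡ 9 (mod 25). The only residue r in {0, …, 24} with r³ ≡ 9 (mod 25) is r = 19, so m ≡ 19 (mod 25).

(⇒) Suppose m ≡ 19 (mod 25). Write m = 25j + 19. Then (25j + 19)³ = 15625j³ + 35625j² + 27075j + 6859 = 25(625j³ + 1425j² + 1083j + 274) + 9, so m³ ≡ 9 (mod 25).

Both implications hold.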